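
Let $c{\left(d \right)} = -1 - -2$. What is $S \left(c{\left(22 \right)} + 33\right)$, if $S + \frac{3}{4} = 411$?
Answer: $\frac{27897}{2} \approx 13949.0$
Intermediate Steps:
$S = \frac{1641}{4}$ ($S = - \frac{3}{4} + 411 = \frac{1641}{4} \approx 410.25$)
$c{\left(d \right)} = 1$ ($c{\left(d \right)} = -1 + 2 = 1$)
$S \left(c{\left(22 \right)} + 33\right) = \frac{1641 \left(1 + 33\right)}{4} = \frac{1641}{4} \cdot 34 = \frac{27897}{2}$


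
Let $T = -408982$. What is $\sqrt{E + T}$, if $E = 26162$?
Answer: $2 i \sqrt{95705} \approx 618.72 i$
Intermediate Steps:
$\sqrt{E + T} = \sqrt{26162 - 408982} = \sqrt{-382820} = 2 i \sqrt{95705}$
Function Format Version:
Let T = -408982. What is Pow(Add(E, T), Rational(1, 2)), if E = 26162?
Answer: Mul(2, I, Pow(95705, Rational(1, 2))) ≈ Mul(618.72, I)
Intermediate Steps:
Pow(Add(E, T), Rational(1, 2)) = Pow(Add(26162, -408982), Rational(1, 2)) = Pow(-382820, Rational(1, 2)) = Mul(2, I, Pow(95705, Rational(1, 2)))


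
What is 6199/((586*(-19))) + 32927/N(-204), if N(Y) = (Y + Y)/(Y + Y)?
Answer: 366603019/11134 ≈ 32926.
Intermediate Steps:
N(Y) = 1 (N(Y) = (2*Y)/((2*Y)) = (2*Y)*(1/(2*Y)) = 1)
6199/((586*(-19))) + 32927/N(-204) = 6199/((586*(-19))) + 32927/1 = 6199/(-11134) + 32927*1 = 6199*(-1/11134) + 32927 = -6199/11134 + 32927 = 366603019/11134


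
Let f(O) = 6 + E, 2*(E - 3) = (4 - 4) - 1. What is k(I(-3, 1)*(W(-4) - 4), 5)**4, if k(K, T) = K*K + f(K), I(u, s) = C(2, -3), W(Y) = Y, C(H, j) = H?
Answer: 78310985281/16 ≈ 4.8944e+9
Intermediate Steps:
E = 5/2 (E = 3 + ((4 - 4) - 1)/2 = 3 + (0 - 1)/2 = 3 + (1/2)*(-1) = 3 - 1/2 = 5/2 ≈ 2.5000)
I(u, s) = 2
f(O) = 17/2 (f(O) = 6 + 5/2 = 17/2)
k(K, T) = 17/2 + K**2 (k(K, T) = K*K + 17/2 = K**2 + 17/2 = 17/2 + K**2)
k(I(-3, 1)*(W(-4) - 4), 5)**4 = (17/2 + (2*(-4 - 4))**2)**4 = (17/2 + (2*(-8))**2)**4 = (17/2 + (-16)**2)**4 = (17/2 + 256)**4 = (529/2)**4 = 78310985281/16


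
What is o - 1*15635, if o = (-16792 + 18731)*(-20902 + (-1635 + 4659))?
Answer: -34681077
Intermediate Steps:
o = -34665442 (o = 1939*(-20902 + 3024) = 1939*(-17878) = -34665442)
o - 1*15635 = -34665442 - 1*15635 = -34665442 - 15635 = -34681077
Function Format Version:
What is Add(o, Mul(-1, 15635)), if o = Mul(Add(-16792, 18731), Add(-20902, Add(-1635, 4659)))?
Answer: -34681077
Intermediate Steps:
o = -34665442 (o = Mul(1939, Add(-20902, 3024)) = Mul(1939, -17878) = -34665442)
Add(o, Mul(-1, 15635)) = Add(-34665442, Mul(-1, 15635)) = Add(-34665442, -15635) = -34681077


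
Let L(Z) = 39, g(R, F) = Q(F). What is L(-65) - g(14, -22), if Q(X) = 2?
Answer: 37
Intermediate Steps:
g(R, F) = 2
L(-65) - g(14, -22) = 39 - 1*2 = 39 - 2 = 37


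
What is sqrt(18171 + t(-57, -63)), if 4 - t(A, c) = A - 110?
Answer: 3*sqrt(2038) ≈ 135.43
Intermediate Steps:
t(A, c) = 114 - A (t(A, c) = 4 - (A - 110) = 4 - (-110 + A) = 4 + (110 - A) = 114 - A)
sqrt(18171 + t(-57, -63)) = sqrt(18171 + (114 - 1*(-57))) = sqrt(18171 + (114 + 57)) = sqrt(18171 + 171) = sqrt(18342) = 3*sqrt(2038)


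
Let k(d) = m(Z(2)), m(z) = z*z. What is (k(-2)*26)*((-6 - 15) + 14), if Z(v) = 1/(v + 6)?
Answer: -91/32 ≈ -2.8438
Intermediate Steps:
Z(v) = 1/(6 + v)
m(z) = z²
k(d) = 1/64 (k(d) = (1/(6 + 2))² = (1/8)² = (⅛)² = 1/64)
(k(-2)*26)*((-6 - 15) + 14) = ((1/64)*26)*((-6 - 15) + 14) = 13*(-21 + 14)/32 = (13/32)*(-7) = -91/32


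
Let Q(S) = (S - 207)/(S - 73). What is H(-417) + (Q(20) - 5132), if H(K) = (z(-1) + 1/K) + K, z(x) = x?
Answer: -122582624/22101 ≈ -5546.5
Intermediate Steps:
Q(S) = (-207 + S)/(-73 + S)
H(K) = -1 + K + 1/K (H(K) = (-1 + 1/K) + K = -1 + K + 1/K)
H(-417) + (Q(20) - 5132) = (-1 - 417 + 1/(-417)) + ((-207 + 20)/(-73 + 20) - 5132) = (-1 - 417 - 1/417) + (-187/(-53) - 5132) = -174307/417 + (-1/53*(-187) - 5132) = -174307/417 + (187/53 - 5132) = -174307/417 - 271809/53 = -122582624/22101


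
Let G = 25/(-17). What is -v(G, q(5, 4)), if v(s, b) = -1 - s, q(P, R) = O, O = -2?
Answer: -8/17 ≈ -0.47059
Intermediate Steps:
q(P, R) = -2
G = -25/17 (G = 25*(-1/17) = -25/17 ≈ -1.4706)
-v(G, q(5, 4)) = -(-1 - 1*(-25/17)) = -(-1 + 25/17) = -1*8/17 = -8/17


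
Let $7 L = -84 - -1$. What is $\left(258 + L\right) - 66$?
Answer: $\frac{1261}{7} \approx 180.14$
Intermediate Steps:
$L = - \frac{83}{7}$ ($L = \frac{-84 - -1}{7} = \frac{-84 + 1}{7} = \frac{1}{7} \left(-83\right) = - \frac{83}{7} \approx -11.857$)
$\left(258 + L\right) - 66 = \left(258 - \frac{83}{7}\right) - 66 = \frac{1723}{7} - 66 = \frac{1261}{7}$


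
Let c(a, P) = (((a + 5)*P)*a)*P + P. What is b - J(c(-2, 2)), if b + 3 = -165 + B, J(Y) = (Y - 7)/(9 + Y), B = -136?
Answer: -3981/13 ≈ -306.23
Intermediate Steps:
c(a, P) = P + a*P²*(5 + a) (c(a, P) = (((5 + a)*P)*a)*P + P = ((P*(5 + a))*a)*P + P = (P*a*(5 + a))*P + P = a*P²*(5 + a) + P = P + a*P²*(5 + a))
J(Y) = (-7 + Y)/(9 + Y)
b = -304 (b = -3 + (-165 - 136) = -3 - 301 = -304)
b - J(c(-2, 2)) = -304 - (-7 + 2*(1 + 2*(-2)² + 5*2*(-2)))/(9 + 2*(1 + 2*(-2)² + 5*2*(-2))) = -304 - (-7 + 2*(1 + 2*4 - 20))/(9 + 2*(1 + 2*4 - 20)) = -304 - (-7 + 2*(1 + 8 - 20))/(9 + 2*(1 + 8 - 20)) = -304 - (-7 + 2*(-11))/(9 + 2*(-11)) = -304 - (-7 - 22)/(9 - 22) = -304 - (-29)/(-13) = -304 - (-1)*(-29)/13 = -304 - 1*29/13 = -304 - 29/13 = -3981/13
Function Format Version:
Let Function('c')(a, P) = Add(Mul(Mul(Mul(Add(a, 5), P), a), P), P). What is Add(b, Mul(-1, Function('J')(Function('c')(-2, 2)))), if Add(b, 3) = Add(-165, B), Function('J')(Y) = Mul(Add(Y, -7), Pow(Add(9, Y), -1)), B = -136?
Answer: Rational(-3981, 13) ≈ -306.23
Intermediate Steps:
Function('c')(a, P) = Add(P, Mul(a, Pow(P, 2), Add(5, a))) (Function('c')(a, P) = Add(Mul(Mul(Mul(Add(5, a), P), a), P), P) = Add(Mul(Mul(Mul(P, Add(5, a)), a), P), P) = Add(Mul(Mul(P, a, Add(5, a)), P), P) = Add(Mul(a, Pow(P, 2), Add(5, a)), P) = Add(P, Mul(a, Pow(P, 2), Add(5, a))))
Function('J')(Y) = Mul(Pow(Add(9, Y), -1), Add(-7, Y)) (Function('J')(Y) = Mul(Add(-7, Y), Pow(Add(9, Y), -1)) = Mul(Pow(Add(9, Y), -1), Add(-7, Y)))
b = -304 (b = Add(-3, Add(-165, -136)) = Add(-3, -301) = -304)
Add(b, Mul(-1, Function('J')(Function('c')(-2, 2)))) = Add(-304, Mul(-1, Mul(Pow(Add(9, Mul(2, Add(1, Mul(2, Pow(-2, 2)), Mul(5, 2, -2)))), -1), Add(-7, Mul(2, Add(1, Mul(2, Pow(-2, 2)), Mul(5, 2, -2))))))) = Add(-304, Mul(-1, Mul(Pow(Add(9, Mul(2, Add(1, Mul(2, 4), -20))), -1), Add(-7, Mul(2, Add(1, Mul(2, 4), -20)))))) = Add(-304, Mul(-1, Mul(Pow(Add(9, Mul(2, Add(1, 8, -20))), -1), Add(-7, Mul(2, Add(1, 8, -20)))))) = Add(-304, Mul(-1, Mul(Pow(Add(9, Mul(2, -11)), -1), Add(-7, Mul(2, -11))))) = Add(-304, Mul(-1, Mul(Pow(Add(9, -22), -1), Add(-7, -22)))) = Add(-304, Mul(-1, Mul(Pow(-13, -1), -29))) = Add(-304, Mul(-1, Mul(Rational(-1, 13), -29))) = Add(-304, Mul(-1, Rational(29, 13))) = Add(-304, Rational(-29, 13)) = Rational(-3981, 13)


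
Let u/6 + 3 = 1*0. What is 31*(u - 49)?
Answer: -2077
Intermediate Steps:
u = -18 (u = -18 + 6*(1*0) = -18 + 6*0 = -18 + 0 = -18)
31*(u - 49) = 31*(-18 - 49) = 31*(-67) = -2077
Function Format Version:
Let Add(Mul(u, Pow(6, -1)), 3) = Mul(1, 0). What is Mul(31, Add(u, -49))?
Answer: -2077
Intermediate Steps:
u = -18 (u = Add(-18, Mul(6, Mul(1, 0))) = Add(-18, Mul(6, 0)) = Add(-18, 0) = -18)
Mul(31, Add(u, -49)) = Mul(31, Add(-18, -49)) = Mul(31, -67) = -2077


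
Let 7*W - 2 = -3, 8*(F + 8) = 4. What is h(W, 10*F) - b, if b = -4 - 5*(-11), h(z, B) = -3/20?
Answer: -1023/20 ≈ -51.150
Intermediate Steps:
F = -15/2 (F = -8 + (⅛)*4 = -8 + ½ = -15/2 ≈ -7.5000)
W = -⅐ (W = 2/7 + (⅐)*(-3) = 2/7 - 3/7 = -⅐ ≈ -0.14286)
h(z, B) = -3/20 (h(z, B) = -3*1/20 = -3/20)
b = 51 (b = -4 + 55 = 51)
h(W, 10*F) - b = -3/20 - 1*51 = -3/20 - 51 = -1023/20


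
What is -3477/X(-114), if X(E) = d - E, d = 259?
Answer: -3477/373 ≈ -9.3217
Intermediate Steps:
X(E) = 259 - E
-3477/X(-114) = -3477/(259 - 1*(-114)) = -3477/(259 + 114) = -3477/373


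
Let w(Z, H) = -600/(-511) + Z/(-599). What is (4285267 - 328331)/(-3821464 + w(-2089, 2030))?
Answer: -1211174583304/1169706667417 ≈ -1.0355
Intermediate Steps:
w(Z, H) = 600/511 - Z/599 (w(Z, H) = -600*(-1/511) + Z*(-1/599) = 600/511 - Z/599)
(4285267 - 328331)/(-3821464 + w(-2089, 2030)) = (4285267 - 328331)/(-3821464 + (600/511 - 1/599*(-2089))) = 3956936/(-3821464 + (600/511 + 2089/599)) = 3956936/(-3821464 + 1426879/306089) = 3956936/(-1169706667417/306089) = 3956936*(-306089/1169706667417) = -1211174583304/1169706667417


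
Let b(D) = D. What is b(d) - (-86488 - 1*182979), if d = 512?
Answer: 269979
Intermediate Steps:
b(d) - (-86488 - 1*182979) = 512 - (-86488 - 1*182979) = 512 - (-86488 - 182979) = 512 - 1*(-269467) = 512 + 269467 = 269979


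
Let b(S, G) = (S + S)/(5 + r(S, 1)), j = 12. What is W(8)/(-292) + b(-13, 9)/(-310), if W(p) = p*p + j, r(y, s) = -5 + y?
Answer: -3018/11315 ≈ -0.26673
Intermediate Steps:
W(p) = 12 + p² (W(p) = p*p + 12 = p² + 12 = 12 + p²)
b(S, G) = 2 (b(S, G) = (S + S)/(5 + (-5 + S)) = (2*S)/S = 2)
W(8)/(-292) + b(-13, 9)/(-310) = (12 + 8²)/(-292) + 2/(-310) = (12 + 64)*(-1/292) + 2*(-1/310) = 76*(-1/292) - 1/155 = -19/73 - 1/155 = -3018/11315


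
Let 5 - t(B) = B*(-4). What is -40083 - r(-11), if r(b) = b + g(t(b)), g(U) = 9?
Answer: -40081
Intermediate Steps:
t(B) = 5 + 4*B (t(B) = 5 - B*(-4) = 5 - (-4)*B = 5 + 4*B)
r(b) = 9 + b (r(b) = b + 9 = 9 + b)
-40083 - r(-11) = -40083 - (9 - 11) = -40083 - 1*(-2) = -40083 + 2 = -40081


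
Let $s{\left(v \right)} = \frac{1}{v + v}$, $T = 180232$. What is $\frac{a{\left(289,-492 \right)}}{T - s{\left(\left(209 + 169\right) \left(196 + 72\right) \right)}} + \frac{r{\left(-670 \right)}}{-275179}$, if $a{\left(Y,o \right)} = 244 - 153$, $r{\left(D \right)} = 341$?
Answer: $- \frac{7378542282043}{10048558833789845} \approx -0.00073429$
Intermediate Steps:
$s{\left(v \right)} = \frac{1}{2 v}$
$a{\left(Y,o \right)} = 91$ ($a{\left(Y,o \right)} = 244 - 153 = 91$)
$\frac{a{\left(289,-492 \right)}}{T - s{\left(\left(209 + 169\right) \left(196 + 72\right) \right)}} + \frac{r{\left(-670 \right)}}{-275179} = \frac{91}{180232 - \frac{1}{2 \left(209 + 169\right) \left(196 + 72\right)}} + \frac{341}{-275179} = \frac{91}{180232 - \frac{1}{2 \cdot 378 \cdot 268}} + 341 \left(- \frac{1}{275179}\right) = \frac{91}{180232 - \frac{1}{2 \cdot 101304}} - \frac{341}{275179} = \frac{91}{180232 - \frac{1}{2} \cdot \frac{1}{101304}} - \frac{341}{275179} = \frac{91}{180232 - \frac{1}{202608}} - \frac{341}{275179} = \frac{91}{\frac{36516445055}{202608}} - \frac{341}{275179} = 91 \cdot \frac{202608}{36516445055} - \frac{341}{275179} = \frac{18437328}{36516445055} - \frac{341}{275179} = - \frac{7378542282043}{10048558833789845}$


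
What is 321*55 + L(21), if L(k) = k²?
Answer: 18096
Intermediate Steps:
321*55 + L(21) = 321*55 + 21² = 17655 + 441 = 18096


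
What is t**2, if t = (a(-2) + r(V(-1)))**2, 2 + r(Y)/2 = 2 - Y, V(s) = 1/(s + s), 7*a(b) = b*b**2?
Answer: 1/2401 ≈ 0.00041649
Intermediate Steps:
a(b) = b**3/7 (a(b) = (b*b**2)/7 = b**3/7)
V(s) = 1/(2*s)
r(Y) = -2*Y (r(Y) = -4 + 2*(2 - Y) = -4 + (4 - 2*Y) = -2*Y)
t = 1/49 (t = ((1/7)*(-2)**3 - 1/(-1))**2 = ((1/7)*(-8) - (-1))**2 = (-8/7 - 2*(-1/2))**2 = (-8/7 + 1)**2 = (-1/7)**2 = 1/49 ≈ 0.020408)
t**2 = (1/49)**2 = 1/2401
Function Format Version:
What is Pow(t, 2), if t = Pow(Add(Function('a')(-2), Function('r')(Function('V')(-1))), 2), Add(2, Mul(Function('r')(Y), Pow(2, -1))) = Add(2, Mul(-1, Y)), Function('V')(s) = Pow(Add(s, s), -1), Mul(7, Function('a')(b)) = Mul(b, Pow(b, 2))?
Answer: Rational(1, 2401) ≈ 0.00041649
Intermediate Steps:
Function('a')(b) = Mul(Rational(1, 7), Pow(b, 3)) (Function('a')(b) = Mul(Rational(1, 7), Mul(b, Pow(b, 2))) = Mul(Rational(1, 7), Pow(b, 3)))
Function('V')(s) = Mul(Rational(1, 2), Pow(s, -1)) (Function('V')(s) = Pow(Mul(2, s), -1) = Mul(Rational(1, 2), Pow(s, -1)))
Function('r')(Y) = Mul(-2, Y) (Function('r')(Y) = Add(-4, Mul(2, Add(2, Mul(-1, Y)))) = Add(-4, Add(4, Mul(-2, Y))) = Mul(-2, Y))
t = Rational(1, 49) (t = Pow(Add(Mul(Rational(1, 7), Pow(-2, 3)), Mul(-2, Mul(Rational(1, 2), Pow(-1, -1)))), 2) = Pow(Add(Mul(Rational(1, 7), -8), Mul(-2, Mul(Rational(1, 2), -1))), 2) = Pow(Add(Rational(-8, 7), Mul(-2, Rational(-1, 2))), 2) = Pow(Add(Rational(-8, 7), 1), 2) = Pow(Rational(-1, 7), 2) = Rational(1, 49) ≈ 0.020408)
Pow(t, 2) = Pow(Rational(1, 49), 2) = Rational(1, 2401)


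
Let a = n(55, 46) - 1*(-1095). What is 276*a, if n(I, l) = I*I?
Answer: 1137120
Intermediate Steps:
n(I, l) = I²
a = 4120 (a = 55² - 1*(-1095) = 3025 + 1095 = 4120)
276*a = 276*4120 = 1137120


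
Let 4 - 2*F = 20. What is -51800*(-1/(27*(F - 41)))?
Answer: -7400/189 ≈ -39.153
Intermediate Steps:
F = -8 (F = 2 - 1/2*20 = 2 - 10 = -8)
-51800*(-1/(27*(F - 41))) = -51800*(-1/(27*(-8 - 41))) = -51800/((-49*(-27))) = -51800/1323 = -51800*1/1323 = -7400/189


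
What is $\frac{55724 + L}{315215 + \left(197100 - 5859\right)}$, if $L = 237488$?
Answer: $\frac{73303}{126614} \approx 0.57895$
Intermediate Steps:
$\frac{55724 + L}{315215 + \left(197100 - 5859\right)} = \frac{55724 + 237488}{315215 + \left(197100 - 5859\right)} = \frac{293212}{315215 + \left(197100 - 5859\right)} = \frac{293212}{315215 + 191241} = \frac{293212}{506456} = 293212 \cdot \frac{1}{506456} = \frac{73303}{126614}$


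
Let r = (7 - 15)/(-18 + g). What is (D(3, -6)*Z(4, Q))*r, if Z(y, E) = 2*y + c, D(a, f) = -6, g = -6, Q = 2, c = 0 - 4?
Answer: -8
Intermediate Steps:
c = -4
Z(y, E) = -4 + 2*y (Z(y, E) = 2*y - 4 = -4 + 2*y)
r = ⅓ (r = (7 - 15)/(-18 - 6) = -8/(-24) = -8*(-1/24) = ⅓ ≈ 0.33333)
(D(3, -6)*Z(4, Q))*r = -6*(-4 + 2*4)*(⅓) = -6*(-4 + 8)*(⅓) = -6*4*(⅓) = -24*⅓ = -8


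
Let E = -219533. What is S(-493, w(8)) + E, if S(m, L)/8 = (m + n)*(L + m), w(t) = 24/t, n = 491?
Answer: -211693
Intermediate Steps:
S(m, L) = 8*(491 + m)*(L + m) (S(m, L) = 8*((m + 491)*(L + m)) = 8*((491 + m)*(L + m)) = 8*(491 + m)*(L + m))
S(-493, w(8)) + E = (8*(-493)² + 3928*(24/8) + 3928*(-493) + 8*(24/8)*(-493)) - 219533 = (8*243049 + 3928*(24*(⅛)) - 1936504 + 8*(24*(⅛))*(-493)) - 219533 = (1944392 + 3928*3 - 1936504 + 8*3*(-493)) - 219533 = (1944392 + 11784 - 1936504 - 11832) - 219533 = 7840 - 219533 = -211693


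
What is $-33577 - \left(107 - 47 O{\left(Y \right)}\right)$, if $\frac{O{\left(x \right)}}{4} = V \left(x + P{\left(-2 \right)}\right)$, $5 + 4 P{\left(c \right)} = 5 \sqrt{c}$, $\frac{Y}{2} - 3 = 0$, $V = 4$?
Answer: $-30112 + 940 i \sqrt{2} \approx -30112.0 + 1329.4 i$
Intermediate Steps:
$Y = 6$ ($Y = 6 + 2 \cdot 0 = 6 + 0 = 6$)
$P{\left(c \right)} = - \frac{5}{4} + \frac{5 \sqrt{c}}{4}$
$O{\left(x \right)} = -20 + 16 x + 20 i \sqrt{2}$ ($O{\left(x \right)} = 4 \cdot 4 \left(x - \left(\frac{5}{4} - \frac{5 \sqrt{-2}}{4}\right)\right) = 4 \cdot 4 \left(x - \left(\frac{5}{4} - \frac{5 i \sqrt{2}}{4}\right)\right) = 4 \cdot 4 \left(- \frac{5}{4} + x + \frac{5 i \sqrt{2}}{4}\right) = 4 \left(-5 + 4 x + 5 i \sqrt{2}\right) = -20 + 16 x + 20 i \sqrt{2}$)
$-33577 - \left(107 - 47 O{\left(Y \right)}\right) = -33577 - \left(107 - 47 \left(-20 + 16 \cdot 6 + 20 i \sqrt{2}\right)\right) = -33577 - \left(107 - 47 \left(-20 + 96 + 20 i \sqrt{2}\right)\right) = -33577 - \left(107 - 47 \left(76 + 20 i \sqrt{2}\right)\right) = -33577 - \left(107 - \left(3572 + 940 i \sqrt{2}\right)\right) = -33577 - \left(-3465 - 940 i \sqrt{2}\right) = -33577 + \left(3465 + 940 i \sqrt{2}\right) = -30112 + 940 i \sqrt{2}$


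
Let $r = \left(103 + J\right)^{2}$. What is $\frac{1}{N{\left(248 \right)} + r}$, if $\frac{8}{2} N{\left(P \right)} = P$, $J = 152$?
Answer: $\frac{1}{65087} \approx 1.5364 \cdot 10^{-5}$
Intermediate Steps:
$N{\left(P \right)} = \frac{P}{4}$
$r = 65025$ ($r = \left(103 + 152\right)^{2} = 255^{2} = 65025$)
$\frac{1}{N{\left(248 \right)} + r} = \frac{1}{\frac{1}{4} \cdot 248 + 65025} = \frac{1}{62 + 65025} = \frac{1}{65087}$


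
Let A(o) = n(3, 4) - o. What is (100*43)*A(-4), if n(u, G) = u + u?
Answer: 43000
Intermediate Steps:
n(u, G) = 2*u
A(o) = 6 - o (A(o) = 2*3 - o = 6 - o)
(100*43)*A(-4) = (100*43)*(6 - 1*(-4)) = 4300*(6 + 4) = 4300*10 = 43000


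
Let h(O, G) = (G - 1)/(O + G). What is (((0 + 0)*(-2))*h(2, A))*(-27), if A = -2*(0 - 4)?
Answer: 0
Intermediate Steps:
A = 8 (A = -2*(-4) = 8)
h(O, G) = (-1 + G)/(G + O)
(((0 + 0)*(-2))*h(2, A))*(-27) = (((0 + 0)*(-2))*((-1 + 8)/(8 + 2)))*(-27) = ((0*(-2))*(7/10))*(-27) = (0*((1/10)*7))*(-27) = (0*(7/10))*(-27) = 0*(-27) = 0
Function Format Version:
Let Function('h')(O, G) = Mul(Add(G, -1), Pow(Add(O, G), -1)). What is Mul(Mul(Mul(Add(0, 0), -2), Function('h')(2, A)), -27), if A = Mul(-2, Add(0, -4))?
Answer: 0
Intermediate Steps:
A = 8 (A = Mul(-2, -4) = 8)
Function('h')(O, G) = Mul(Pow(Add(G, O), -1), Add(-1, G)) (Function('h')(O, G) = Mul(Add(-1, G), Pow(Add(G, O), -1)) = Mul(Pow(Add(G, O), -1), Add(-1, G)))
Mul(Mul(Mul(Add(0, 0), -2), Function('h')(2, A)), -27) = Mul(Mul(Mul(Add(0, 0), -2), Mul(Pow(Add(8, 2), -1), Add(-1, 8))), -27) = Mul(Mul(Mul(0, -2), Mul(Pow(10, -1), 7)), -27) = Mul(Mul(0, Mul(Rational(1, 10), 7)), -27) = Mul(Mul(0, Rational(7, 10)), -27) = Mul(0, -27) = 0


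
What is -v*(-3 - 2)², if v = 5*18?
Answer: -2250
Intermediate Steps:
v = 90
-v*(-3 - 2)² = -90*(-3 - 2)² = -90*(-5)² = -90*25 = -1*2250 = -2250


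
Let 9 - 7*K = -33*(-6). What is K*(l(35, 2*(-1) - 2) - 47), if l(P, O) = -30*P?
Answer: 29619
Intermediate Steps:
K = -27 (K = 9/7 - (-33)*(-6)/7 = 9/7 - ⅐*198 = 9/7 - 198/7 = -27)
K*(l(35, 2*(-1) - 2) - 47) = -27*(-30*35 - 47) = -27*(-1050 - 47) = -27*(-1097) = 29619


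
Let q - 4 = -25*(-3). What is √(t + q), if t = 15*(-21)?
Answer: 2*I*√59 ≈ 15.362*I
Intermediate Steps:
t = -315
q = 79 (q = 4 - 25*(-3) = 4 + 75 = 79)
√(t + q) = √(-315 + 79) = √(-236) = 2*I*√59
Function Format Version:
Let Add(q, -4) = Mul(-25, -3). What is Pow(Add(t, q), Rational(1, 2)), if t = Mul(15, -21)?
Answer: Mul(2, I, Pow(59, Rational(1, 2))) ≈ Mul(15.362, I)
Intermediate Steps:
t = -315
q = 79 (q = Add(4, Mul(-25, -3)) = Add(4, 75) = 79)
Pow(Add(t, q), Rational(1, 2)) = Pow(Add(-315, 79), Rational(1, 2)) = Pow(-236, Rational(1, 2)) = Mul(2, I, Pow(59, Rational(1, 2)))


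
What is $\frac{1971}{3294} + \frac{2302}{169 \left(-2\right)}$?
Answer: $- \frac{128085}{20618} \approx -6.2123$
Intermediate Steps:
$\frac{1971}{3294} + \frac{2302}{169 \left(-2\right)} = 1971 \cdot \frac{1}{3294} + \frac{2302}{-338} = \frac{73}{122} + 2302 \left(- \frac{1}{338}\right) = \frac{73}{122} - \frac{1151}{169} = - \frac{128085}{20618}$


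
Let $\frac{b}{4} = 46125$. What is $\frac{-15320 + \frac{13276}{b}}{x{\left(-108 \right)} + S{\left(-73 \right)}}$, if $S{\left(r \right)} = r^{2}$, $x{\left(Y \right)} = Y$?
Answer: $- \frac{706631681}{240818625} \approx -2.9343$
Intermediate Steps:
$b = 184500$ ($b = 4 \cdot 46125 = 184500$)
$\frac{-15320 + \frac{13276}{b}}{x{\left(-108 \right)} + S{\left(-73 \right)}} = \frac{-15320 + \frac{13276}{184500}}{-108 + \left(-73\right)^{2}} = \frac{-15320 + 13276 \cdot \frac{1}{184500}}{-108 + 5329} = \frac{-15320 + \frac{3319}{46125}}{5221} = \left(- \frac{706631681}{46125}\right) \frac{1}{5221} = - \frac{706631681}{240818625}$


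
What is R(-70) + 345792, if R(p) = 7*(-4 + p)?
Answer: 345274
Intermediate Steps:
R(p) = -28 + 7*p
R(-70) + 345792 = (-28 + 7*(-70)) + 345792 = (-28 - 490) + 345792 = -518 + 345792 = 345274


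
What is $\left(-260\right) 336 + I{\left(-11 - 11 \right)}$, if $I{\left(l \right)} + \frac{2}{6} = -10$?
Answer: $- \frac{262111}{3} \approx -87370.0$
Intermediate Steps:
$I{\left(l \right)} = - \frac{31}{3}$ ($I{\left(l \right)} = - \frac{1}{3} - 10 = - \frac{31}{3}$)
$\left(-260\right) 336 + I{\left(-11 - 11 \right)} = \left(-260\right) 336 - \frac{31}{3} = -87360 - \frac{31}{3} = - \frac{262111}{3}$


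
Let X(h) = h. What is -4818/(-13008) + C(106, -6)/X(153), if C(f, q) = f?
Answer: 352667/331704 ≈ 1.0632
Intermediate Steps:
-4818/(-13008) + C(106, -6)/X(153) = -4818/(-13008) + 106/153 = -4818*(-1/13008) + 106*(1/153) = 803/2168 + 106/153 = 352667/331704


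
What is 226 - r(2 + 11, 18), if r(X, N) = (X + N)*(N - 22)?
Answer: 350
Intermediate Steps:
r(X, N) = (-22 + N)*(N + X) (r(X, N) = (N + X)*(-22 + N) = (-22 + N)*(N + X))
226 - r(2 + 11, 18) = 226 - (18² - 22*18 - 22*(2 + 11) + 18*(2 + 11)) = 226 - (324 - 396 - 22*13 + 18*13) = 226 - (324 - 396 - 286 + 234) = 226 - 1*(-124) = 226 + 124 = 350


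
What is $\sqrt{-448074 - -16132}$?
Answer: $i \sqrt{431942} \approx 657.22 i$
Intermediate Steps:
$\sqrt{-448074 - -16132} = \sqrt{-448074 + \left(-230 + 16362\right)} = \sqrt{-448074 + 16132} = \sqrt{-431942} = i \sqrt{431942}$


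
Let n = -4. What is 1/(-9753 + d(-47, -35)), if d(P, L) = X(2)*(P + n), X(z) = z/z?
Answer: -1/9804 ≈ -0.00010200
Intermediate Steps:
X(z) = 1
d(P, L) = -4 + P (d(P, L) = 1*(P - 4) = 1*(-4 + P) = -4 + P)
1/(-9753 + d(-47, -35)) = 1/(-9753 + (-4 - 47)) = 1/(-9753 - 51) = 1/(-9804) = -1/9804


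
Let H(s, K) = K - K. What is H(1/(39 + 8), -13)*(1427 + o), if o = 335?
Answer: 0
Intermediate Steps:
H(s, K) = 0
H(1/(39 + 8), -13)*(1427 + o) = 0*(1427 + 335) = 0*1762 = 0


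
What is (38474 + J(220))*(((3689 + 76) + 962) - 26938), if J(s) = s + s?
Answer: -864318854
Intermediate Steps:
J(s) = 2*s
(38474 + J(220))*(((3689 + 76) + 962) - 26938) = (38474 + 2*220)*(((3689 + 76) + 962) - 26938) = (38474 + 440)*((3765 + 962) - 26938) = 38914*(4727 - 26938) = 38914*(-22211) = -864318854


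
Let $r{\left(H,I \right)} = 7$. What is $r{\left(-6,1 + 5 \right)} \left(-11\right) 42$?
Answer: $-3234$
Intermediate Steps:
$r{\left(-6,1 + 5 \right)} \left(-11\right) 42 = 7 \left(-11\right) 42 = \left(-77\right) 42 = -3234$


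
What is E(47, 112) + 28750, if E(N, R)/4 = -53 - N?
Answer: 28350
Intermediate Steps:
E(N, R) = -212 - 4*N (E(N, R) = 4*(-53 - N) = -212 - 4*N)
E(47, 112) + 28750 = (-212 - 4*47) + 28750 = (-212 - 188) + 28750 = -400 + 28750 = 28350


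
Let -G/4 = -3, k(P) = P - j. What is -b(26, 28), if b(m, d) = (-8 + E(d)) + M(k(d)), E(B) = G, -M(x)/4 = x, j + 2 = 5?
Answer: 96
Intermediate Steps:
j = 3 (j = -2 + 5 = 3)
k(P) = -3 + P (k(P) = P - 1*3 = P - 3 = -3 + P)
G = 12 (G = -4*(-3) = 12)
M(x) = -4*x
E(B) = 12
b(m, d) = 16 - 4*d (b(m, d) = (-8 + 12) - 4*(-3 + d) = 4 + (12 - 4*d) = 16 - 4*d)
-b(26, 28) = -(16 - 4*28) = -(16 - 112) = -1*(-96) = 96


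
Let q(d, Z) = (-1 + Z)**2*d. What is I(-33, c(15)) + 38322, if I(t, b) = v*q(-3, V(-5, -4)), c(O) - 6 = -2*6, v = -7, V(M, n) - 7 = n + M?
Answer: 38511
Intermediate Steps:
V(M, n) = 7 + M + n (V(M, n) = 7 + (n + M) = 7 + (M + n) = 7 + M + n)
c(O) = -6 (c(O) = 6 - 2*6 = 6 - 12 = -6)
q(d, Z) = d*(-1 + Z)**2
I(t, b) = 189 (I(t, b) = -(-21)*(-1 + (7 - 5 - 4))**2 = -(-21)*(-1 - 2)**2 = -(-21)*(-3)**2 = -(-21)*9 = -7*(-27) = 189)
I(-33, c(15)) + 38322 = 189 + 38322 = 38511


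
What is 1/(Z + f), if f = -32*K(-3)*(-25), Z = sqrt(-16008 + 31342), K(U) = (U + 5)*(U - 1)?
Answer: -3200/20472333 - sqrt(15334)/40944666 ≈ -0.00015933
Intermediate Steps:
K(U) = (-1 + U)*(5 + U) (K(U) = (5 + U)*(-1 + U) = (-1 + U)*(5 + U))
Z = sqrt(15334) ≈ 123.83
f = -6400 (f = -32*(-5 + (-3)**2 + 4*(-3))*(-25) = -32*(-5 + 9 - 12)*(-25) = -32*(-8)*(-25) = 256*(-25) = -6400)
1/(Z + f) = 1/(sqrt(15334) - 6400) = 1/(-6400 + sqrt(15334))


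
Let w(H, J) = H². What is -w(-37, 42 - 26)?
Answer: -1369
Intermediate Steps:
-w(-37, 42 - 26) = -1*(-37)² = -1*1369 = -1369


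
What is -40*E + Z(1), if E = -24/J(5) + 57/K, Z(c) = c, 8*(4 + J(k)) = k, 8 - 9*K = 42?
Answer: 48973/153 ≈ 320.08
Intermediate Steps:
K = -34/9 (K = 8/9 - ⅑*42 = 8/9 - 14/3 = -34/9 ≈ -3.7778)
J(k) = -4 + k/8
E = -2441/306 (E = -24/(-4 + (⅛)*5) + 57/(-34/9) = -24/(-4 + 5/8) + 57*(-9/34) = -24/(-27/8) - 513/34 = -24*(-8/27) - 513/34 = 64/9 - 513/34 = -2441/306 ≈ -7.9771)
-40*E + Z(1) = -40*(-2441/306) + 1 = 48820/153 + 1 = 48973/153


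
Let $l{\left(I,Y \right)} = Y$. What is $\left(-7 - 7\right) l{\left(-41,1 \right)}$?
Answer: $-14$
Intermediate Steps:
$\left(-7 - 7\right) l{\left(-41,1 \right)} = \left(-7 - 7\right) 1 = \left(-14\right) 1 = -14$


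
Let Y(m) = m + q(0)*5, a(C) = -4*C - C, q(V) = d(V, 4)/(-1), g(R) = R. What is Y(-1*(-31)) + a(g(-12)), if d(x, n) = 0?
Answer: 91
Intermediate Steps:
q(V) = 0 (q(V) = 0/(-1) = 0*(-1) = 0)
a(C) = -5*C
Y(m) = m (Y(m) = m + 0*5 = m + 0 = m)
Y(-1*(-31)) + a(g(-12)) = -1*(-31) - 5*(-12) = 31 + 60 = 91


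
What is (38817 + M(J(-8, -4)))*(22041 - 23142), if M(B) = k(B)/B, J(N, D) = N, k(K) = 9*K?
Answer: -42747426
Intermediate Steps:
M(B) = 9 (M(B) = (9*B)/B = 9)
(38817 + M(J(-8, -4)))*(22041 - 23142) = (38817 + 9)*(22041 - 23142) = 38826*(-1101) = -42747426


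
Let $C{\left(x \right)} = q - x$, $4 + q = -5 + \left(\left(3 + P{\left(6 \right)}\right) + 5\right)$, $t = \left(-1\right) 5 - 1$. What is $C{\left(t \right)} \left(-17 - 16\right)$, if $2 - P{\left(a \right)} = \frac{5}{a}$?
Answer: $- \frac{407}{2} \approx -203.5$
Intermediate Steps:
$P{\left(a \right)} = 2 - \frac{5}{a}$
$t = -6$ ($t = -5 - 1 = -6$)
$q = \frac{1}{6}$ ($q = -4 + \left(-5 + \left(\left(3 + \left(2 - \frac{5}{6}\right)\right) + 5\right)\right) = -4 + \left(-5 + \left(\left(3 + \frac{7}{6}\right) + 5\right)\right) = -4 + \left(-5 + \left(\frac{25}{6} + 5\right)\right) = -4 + \left(-5 + \frac{55}{6}\right) = -4 + \frac{25}{6} = \frac{1}{6} \approx 0.16667$)
$C{\left(x \right)} = \frac{1}{6} - x$
$C{\left(t \right)} \left(-17 - 16\right) = \left(\frac{1}{6} - -6\right) \left(-17 - 16\right) = \left(\frac{1}{6} + 6\right) \left(-33\right) = \frac{37}{6} \left(-33\right) = - \frac{407}{2}$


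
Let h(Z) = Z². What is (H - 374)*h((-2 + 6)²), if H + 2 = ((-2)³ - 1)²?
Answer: -75520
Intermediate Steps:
H = 79 (H = -2 + ((-2)³ - 1)² = -2 + (-8 - 1)² = -2 + (-9)² = -2 + 81 = 79)
(H - 374)*h((-2 + 6)²) = (79 - 374)*((-2 + 6)²)² = -295*(4²)² = -295*16² = -295*256 = -75520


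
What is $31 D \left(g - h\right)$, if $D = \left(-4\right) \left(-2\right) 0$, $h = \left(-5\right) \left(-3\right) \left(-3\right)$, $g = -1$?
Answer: $0$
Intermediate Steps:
$h = -45$ ($h = 15 \left(-3\right) = -45$)
$D = 0$ ($D = 8 \cdot 0 = 0$)
$31 D \left(g - h\right) = 31 \cdot 0 \left(-1 - -45\right) = 0 \left(-1 + 45\right) = 0 \cdot 44 = 0$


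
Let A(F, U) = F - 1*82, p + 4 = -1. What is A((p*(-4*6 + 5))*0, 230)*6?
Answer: -492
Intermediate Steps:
p = -5 (p = -4 - 1 = -5)
A(F, U) = -82 + F (A(F, U) = F - 82 = -82 + F)
A((p*(-4*6 + 5))*0, 230)*6 = (-82 - 5*(-4*6 + 5)*0)*6 = (-82 - 5*(-24 + 5)*0)*6 = (-82 - 5*(-19)*0)*6 = (-82 + 95*0)*6 = (-82 + 0)*6 = -82*6 = -492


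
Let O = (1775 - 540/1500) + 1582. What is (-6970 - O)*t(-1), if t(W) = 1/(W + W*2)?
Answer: 258166/75 ≈ 3442.2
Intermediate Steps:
t(W) = 1/(3*W) (t(W) = 1/(W + 2*W) = 1/(3*W))
O = 83916/25 (O = (1775 - 540*1/1500) + 1582 = (1775 - 9/25) + 1582 = 44366/25 + 1582 = 83916/25 ≈ 3356.6)
(-6970 - O)*t(-1) = (-6970 - 1*83916/25)*((1/3)/(-1)) = (-6970 - 83916/25)*((1/3)*(-1)) = -258166/25*(-1/3) = 258166/75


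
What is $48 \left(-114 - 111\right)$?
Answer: $-10800$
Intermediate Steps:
$48 \left(-114 - 111\right) = 48 \left(-225\right) = -10800$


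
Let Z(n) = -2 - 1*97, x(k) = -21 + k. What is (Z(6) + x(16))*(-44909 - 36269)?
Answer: 8442512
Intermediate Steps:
Z(n) = -99 (Z(n) = -2 - 97 = -99)
(Z(6) + x(16))*(-44909 - 36269) = (-99 + (-21 + 16))*(-44909 - 36269) = (-99 - 5)*(-81178) = -104*(-81178) = 8442512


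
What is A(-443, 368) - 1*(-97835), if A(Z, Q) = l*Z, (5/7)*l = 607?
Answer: -1393132/5 ≈ -2.7863e+5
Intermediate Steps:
l = 4249/5 (l = (7/5)*607 = 4249/5 ≈ 849.80)
A(Z, Q) = 4249*Z/5
A(-443, 368) - 1*(-97835) = (4249/5)*(-443) - 1*(-97835) = -1882307/5 + 97835 = -1393132/5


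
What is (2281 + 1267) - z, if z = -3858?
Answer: 7406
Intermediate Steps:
(2281 + 1267) - z = (2281 + 1267) - 1*(-3858) = 3548 + 3858 = 7406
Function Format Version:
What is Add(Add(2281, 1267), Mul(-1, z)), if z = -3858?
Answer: 7406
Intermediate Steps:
Add(Add(2281, 1267), Mul(-1, z)) = Add(Add(2281, 1267), Mul(-1, -3858)) = Add(3548, 3858) = 7406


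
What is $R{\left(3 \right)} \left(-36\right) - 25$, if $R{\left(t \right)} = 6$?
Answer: $-241$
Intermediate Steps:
$R{\left(3 \right)} \left(-36\right) - 25 = 6 \left(-36\right) - 25 = -216 - 25 = -241$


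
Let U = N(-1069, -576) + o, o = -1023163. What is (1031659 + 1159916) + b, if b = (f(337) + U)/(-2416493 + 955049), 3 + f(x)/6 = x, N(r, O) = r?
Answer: 800716289132/365361 ≈ 2.1916e+6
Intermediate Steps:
U = -1024232 (U = -1069 - 1023163 = -1024232)
f(x) = -18 + 6*x
b = 255557/365361 (b = ((-18 + 6*337) - 1024232)/(-2416493 + 955049) = ((-18 + 2022) - 1024232)/(-1461444) = (2004 - 1024232)*(-1/1461444) = -1022228*(-1/1461444) = 255557/365361 ≈ 0.69946)
(1031659 + 1159916) + b = (1031659 + 1159916) + 255557/365361 = 2191575 + 255557/365361 = 800716289132/365361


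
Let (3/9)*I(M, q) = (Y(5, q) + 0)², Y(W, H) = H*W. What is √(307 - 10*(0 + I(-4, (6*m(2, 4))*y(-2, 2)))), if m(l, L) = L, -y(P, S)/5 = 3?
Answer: I*√97199693 ≈ 9859.0*I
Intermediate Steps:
y(P, S) = -15 (y(P, S) = -5*3 = -15)
I(M, q) = 75*q² (I(M, q) = 3*(q*5 + 0)² = 3*(5*q + 0)² = 3*(5*q)² = 3*(25*q²) = 75*q²)
√(307 - 10*(0 + I(-4, (6*m(2, 4))*y(-2, 2)))) = √(307 - 10*(0 + 75*((6*4)*(-15))²)) = √(307 - 10*(0 + 75*(24*(-15))²)) = √(307 - 10*(0 + 75*(-360)²)) = √(307 - 10*(0 + 75*129600)) = √(307 - 10*(0 + 9720000)) = √(307 - 10*9720000) = √(307 - 97200000) = √(-97199693) = I*√97199693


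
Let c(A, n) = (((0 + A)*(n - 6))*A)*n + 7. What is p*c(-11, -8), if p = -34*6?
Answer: -2766036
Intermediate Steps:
c(A, n) = 7 + n*A**2*(-6 + n) (c(A, n) = ((A*(-6 + n))*A)*n + 7 = (A**2*(-6 + n))*n + 7 = n*A**2*(-6 + n) + 7 = 7 + n*A**2*(-6 + n))
p = -204
p*c(-11, -8) = -204*(7 + (-11)**2*(-8)**2 - 6*(-8)*(-11)**2) = -204*(7 + 121*64 - 6*(-8)*121) = -204*(7 + 7744 + 5808) = -204*13559 = -2766036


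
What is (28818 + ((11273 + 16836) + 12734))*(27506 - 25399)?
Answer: 146775727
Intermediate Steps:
(28818 + ((11273 + 16836) + 12734))*(27506 - 25399) = (28818 + (28109 + 12734))*2107 = (28818 + 40843)*2107 = 69661*2107 = 146775727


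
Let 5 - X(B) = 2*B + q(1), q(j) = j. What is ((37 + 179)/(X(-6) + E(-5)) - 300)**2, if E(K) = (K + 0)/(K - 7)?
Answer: 3193154064/38809 ≈ 82279.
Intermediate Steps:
X(B) = 4 - 2*B (X(B) = 5 - (2*B + 1) = 5 - (1 + 2*B) = 5 + (-1 - 2*B) = 4 - 2*B)
E(K) = K/(-7 + K)
((37 + 179)/(X(-6) + E(-5)) - 300)**2 = ((37 + 179)/((4 - 2*(-6)) - 5/(-7 - 5)) - 300)**2 = (216/((4 + 12) - 5/(-12)) - 300)**2 = (216/(16 - 5*(-1/12)) - 300)**2 = (216/(16 + 5/12) - 300)**2 = (216/(197/12) - 300)**2 = (216*(12/197) - 300)**2 = (2592/197 - 300)**2 = (-56508/197)**2 = 3193154064/38809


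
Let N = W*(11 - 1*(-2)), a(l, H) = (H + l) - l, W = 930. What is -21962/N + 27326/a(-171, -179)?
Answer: -167151269/1082055 ≈ -154.48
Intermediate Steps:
a(l, H) = H
N = 12090 (N = 930*(11 - 1*(-2)) = 930*(11 + 2) = 930*13 = 12090)
-21962/N + 27326/a(-171, -179) = -21962/12090 + 27326/(-179) = -21962*1/12090 + 27326*(-1/179) = -10981/6045 - 27326/179 = -167151269/1082055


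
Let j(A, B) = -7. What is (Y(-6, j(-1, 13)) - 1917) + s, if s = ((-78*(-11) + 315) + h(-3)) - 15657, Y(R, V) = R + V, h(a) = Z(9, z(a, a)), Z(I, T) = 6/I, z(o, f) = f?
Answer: -49240/3 ≈ -16413.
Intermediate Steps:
h(a) = ⅔ (h(a) = 6/9 = 6*(⅑) = ⅔)
s = -43450/3 (s = ((-78*(-11) + 315) + ⅔) - 15657 = ((858 + 315) + ⅔) - 15657 = (1173 + ⅔) - 15657 = 3521/3 - 15657 = -43450/3 ≈ -14483.)
(Y(-6, j(-1, 13)) - 1917) + s = ((-6 - 7) - 1917) - 43450/3 = (-13 - 1917) - 43450/3 = -1930 - 43450/3 = -49240/3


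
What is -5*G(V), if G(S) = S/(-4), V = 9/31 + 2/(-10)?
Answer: 7/62 ≈ 0.11290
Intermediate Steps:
V = 14/155 (V = 9*(1/31) + 2*(-⅒) = 9/31 - ⅕ = 14/155 ≈ 0.090323)
G(S) = -S/4 (G(S) = S*(-¼) = -S/4)
-5*G(V) = -(-5)*14/(4*155) = -5*(-7/310) = 7/62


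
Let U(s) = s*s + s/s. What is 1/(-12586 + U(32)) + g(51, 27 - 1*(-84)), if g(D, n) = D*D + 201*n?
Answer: 288007631/11561 ≈ 24912.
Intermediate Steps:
g(D, n) = D² + 201*n
U(s) = 1 + s² (U(s) = s² + 1 = 1 + s²)
1/(-12586 + U(32)) + g(51, 27 - 1*(-84)) = 1/(-12586 + (1 + 32²)) + (51² + 201*(27 - 1*(-84))) = 1/(-12586 + (1 + 1024)) + (2601 + 201*(27 + 84)) = 1/(-12586 + 1025) + (2601 + 201*111) = 1/(-11561) + (2601 + 22311) = -1/11561 + 24912 = 288007631/11561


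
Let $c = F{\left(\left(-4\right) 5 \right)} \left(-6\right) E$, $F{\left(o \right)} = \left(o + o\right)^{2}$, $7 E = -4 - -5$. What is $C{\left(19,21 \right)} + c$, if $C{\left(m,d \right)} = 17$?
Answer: $- \frac{9481}{7} \approx -1354.4$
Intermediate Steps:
$E = \frac{1}{7}$ ($E = \frac{-4 - -5}{7} = \frac{-4 + 5}{7} = \frac{1}{7} \cdot 1 = \frac{1}{7} \approx 0.14286$)
$F{\left(o \right)} = 4 o^{2}$ ($F{\left(o \right)} = \left(2 o\right)^{2} = 4 o^{2}$)
$c = - \frac{9600}{7}$ ($c = 4 \left(\left(-4\right) 5\right)^{2} \left(-6\right) \frac{1}{7} = 4 \left(-20\right)^{2} \left(-6\right) \frac{1}{7} = 4 \cdot 400 \left(-6\right) \frac{1}{7} = 1600 \left(-6\right) \frac{1}{7} = \left(-9600\right) \frac{1}{7} = - \frac{9600}{7} \approx -1371.4$)
$C{\left(19,21 \right)} + c = 17 - \frac{9600}{7} = - \frac{9481}{7}$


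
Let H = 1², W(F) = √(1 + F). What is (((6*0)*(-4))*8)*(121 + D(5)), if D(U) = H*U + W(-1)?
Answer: 0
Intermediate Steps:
H = 1
D(U) = U (D(U) = 1*U + √(1 - 1) = U + √0 = U + 0 = U)
(((6*0)*(-4))*8)*(121 + D(5)) = (((6*0)*(-4))*8)*(121 + 5) = ((0*(-4))*8)*126 = (0*8)*126 = 0*126 = 0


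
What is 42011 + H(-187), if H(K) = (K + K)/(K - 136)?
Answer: 798231/19 ≈ 42012.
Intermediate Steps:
H(K) = 2*K/(-136 + K) (H(K) = (2*K)/(-136 + K) = 2*K/(-136 + K))
42011 + H(-187) = 42011 + 2*(-187)/(-136 - 187) = 42011 + 2*(-187)/(-323) = 42011 + 2*(-187)*(-1/323) = 42011 + 22/19 = 798231/19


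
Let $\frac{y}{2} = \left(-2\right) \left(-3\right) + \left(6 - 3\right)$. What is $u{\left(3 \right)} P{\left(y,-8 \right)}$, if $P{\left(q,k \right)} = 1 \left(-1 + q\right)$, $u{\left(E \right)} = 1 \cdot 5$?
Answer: $85$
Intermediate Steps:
$u{\left(E \right)} = 5$
$y = 18$ ($y = 2 \left(\left(-2\right) \left(-3\right) + \left(6 - 3\right)\right) = 2 \left(6 + \left(6 - 3\right)\right) = 2 \left(6 + 3\right) = 2 \cdot 9 = 18$)
$P{\left(q,k \right)} = -1 + q$
$u{\left(3 \right)} P{\left(y,-8 \right)} = 5 \left(-1 + 18\right) = 5 \cdot 17 = 85$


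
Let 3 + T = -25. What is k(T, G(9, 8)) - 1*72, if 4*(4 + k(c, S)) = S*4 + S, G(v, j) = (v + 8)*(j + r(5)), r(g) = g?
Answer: 801/4 ≈ 200.25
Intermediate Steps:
T = -28 (T = -3 - 25 = -28)
G(v, j) = (5 + j)*(8 + v) (G(v, j) = (v + 8)*(j + 5) = (8 + v)*(5 + j) = (5 + j)*(8 + v))
k(c, S) = -4 + 5*S/4 (k(c, S) = -4 + (S*4 + S)/4 = -4 + (4*S + S)/4 = -4 + (5*S)/4 = -4 + 5*S/4)
k(T, G(9, 8)) - 1*72 = (-4 + 5*(40 + 5*9 + 8*8 + 8*9)/4) - 1*72 = (-4 + 5*(40 + 45 + 64 + 72)/4) - 72 = (-4 + (5/4)*221) - 72 = (-4 + 1105/4) - 72 = 1089/4 - 72 = 801/4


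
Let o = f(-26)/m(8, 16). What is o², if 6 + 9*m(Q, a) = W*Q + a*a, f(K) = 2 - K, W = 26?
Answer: 15876/52441 ≈ 0.30274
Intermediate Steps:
m(Q, a) = -⅔ + a²/9 + 26*Q/9 (m(Q, a) = -⅔ + (26*Q + a*a)/9 = -⅔ + (26*Q + a²)/9 = -⅔ + (a² + 26*Q)/9 = -⅔ + (a²/9 + 26*Q/9) = -⅔ + a²/9 + 26*Q/9)
o = 126/229 (o = (2 - 1*(-26))/(-⅔ + (⅑)*16² + (26/9)*8) = (2 + 26)/(-⅔ + (⅑)*256 + 208/9) = 28/(-⅔ + 256/9 + 208/9) = 28/(458/9) = 28*(9/458) = 126/229 ≈ 0.55022)
o² = (126/229)² = 15876/52441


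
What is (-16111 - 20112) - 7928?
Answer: -44151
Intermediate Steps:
(-16111 - 20112) - 7928 = -36223 - 7928 = -44151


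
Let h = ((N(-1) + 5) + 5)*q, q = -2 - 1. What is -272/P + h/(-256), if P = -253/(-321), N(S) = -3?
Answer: -22346559/64768 ≈ -345.02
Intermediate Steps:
P = 253/321 (P = -253*(-1/321) = 253/321 ≈ 0.78816)
q = -3
h = -21 (h = ((-3 + 5) + 5)*(-3) = (2 + 5)*(-3) = 7*(-3) = -21)
-272/P + h/(-256) = -272/253/321 - 21/(-256) = -272*321/253 - 21*(-1/256) = -87312/253 + 21/256 = -22346559/64768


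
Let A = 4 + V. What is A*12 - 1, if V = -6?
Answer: -25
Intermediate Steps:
A = -2 (A = 4 - 6 = -2)
A*12 - 1 = -2*12 - 1 = -24 - 1 = -25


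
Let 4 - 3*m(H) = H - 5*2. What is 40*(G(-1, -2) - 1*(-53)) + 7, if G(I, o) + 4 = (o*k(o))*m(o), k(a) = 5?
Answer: -499/3 ≈ -166.33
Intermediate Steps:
m(H) = 14/3 - H/3 (m(H) = 4/3 - (H - 5*2)/3 = 4/3 - (H - 10)/3 = 4/3 - (-10 + H)/3 = 4/3 + (10/3 - H/3) = 14/3 - H/3)
G(I, o) = -4 + 5*o*(14/3 - o/3) (G(I, o) = -4 + (o*5)*(14/3 - o/3) = -4 + (5*o)*(14/3 - o/3) = -4 + 5*o*(14/3 - o/3))
40*(G(-1, -2) - 1*(-53)) + 7 = 40*((-4 - 5/3*(-2)*(-14 - 2)) - 1*(-53)) + 7 = 40*((-4 - 5/3*(-2)*(-16)) + 53) + 7 = 40*((-4 - 160/3) + 53) + 7 = 40*(-172/3 + 53) + 7 = 40*(-13/3) + 7 = -520/3 + 7 = -499/3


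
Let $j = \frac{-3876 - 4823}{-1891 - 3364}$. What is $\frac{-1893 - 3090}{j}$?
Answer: $- \frac{26185665}{8699} \approx -3010.2$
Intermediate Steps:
$j = \frac{8699}{5255}$ ($j = - \frac{8699}{-5255} = \left(-8699\right) \left(- \frac{1}{5255}\right) = \frac{8699}{5255} \approx 1.6554$)
$\frac{-1893 - 3090}{j} = \frac{-1893 - 3090}{\frac{8699}{5255}} = \left(-4983\right) \frac{5255}{8699} = - \frac{26185665}{8699}$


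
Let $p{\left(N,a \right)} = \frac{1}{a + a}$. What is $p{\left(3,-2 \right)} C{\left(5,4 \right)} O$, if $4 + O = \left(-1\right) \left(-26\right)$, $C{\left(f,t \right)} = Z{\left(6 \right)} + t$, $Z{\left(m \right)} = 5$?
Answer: $- \frac{99}{2} \approx -49.5$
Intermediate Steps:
$C{\left(f,t \right)} = 5 + t$
$O = 22$ ($O = -4 - -26 = -4 + 26 = 22$)
$p{\left(N,a \right)} = \frac{1}{2 a}$
$p{\left(3,-2 \right)} C{\left(5,4 \right)} O = \frac{1}{2 \left(-2\right)} \left(5 + 4\right) 22 = \frac{1}{2} \left(- \frac{1}{2}\right) 9 \cdot 22 = \left(- \frac{1}{4}\right) 9 \cdot 22 = \left(- \frac{9}{4}\right) 22 = - \frac{99}{2}$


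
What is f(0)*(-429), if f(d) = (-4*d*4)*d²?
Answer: 0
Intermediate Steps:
f(d) = -16*d³ (f(d) = (-16*d)*d² = -16*d³)
f(0)*(-429) = -16*0³*(-429) = -16*0*(-429) = 0*(-429) = 0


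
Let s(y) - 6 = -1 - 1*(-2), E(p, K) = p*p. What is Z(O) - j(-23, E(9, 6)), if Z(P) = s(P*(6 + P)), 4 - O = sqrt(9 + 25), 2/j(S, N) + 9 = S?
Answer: 113/16 ≈ 7.0625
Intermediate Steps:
E(p, K) = p**2
j(S, N) = 2/(-9 + S)
O = 4 - sqrt(34) (O = 4 - sqrt(9 + 25) = 4 - sqrt(34) ≈ -1.8310)
s(y) = 7 (s(y) = 6 + (-1 - 1*(-2)) = 6 + (-1 + 2) = 6 + 1 = 7)
Z(P) = 7
Z(O) - j(-23, E(9, 6)) = 7 - 2/(-9 - 23) = 7 - 2/(-32) = 7 - 2*(-1)/32 = 7 - 1*(-1/16) = 7 + 1/16 = 113/16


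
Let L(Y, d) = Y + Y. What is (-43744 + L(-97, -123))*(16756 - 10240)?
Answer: -286300008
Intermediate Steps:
L(Y, d) = 2*Y
(-43744 + L(-97, -123))*(16756 - 10240) = (-43744 + 2*(-97))*(16756 - 10240) = (-43744 - 194)*6516 = -43938*6516 = -286300008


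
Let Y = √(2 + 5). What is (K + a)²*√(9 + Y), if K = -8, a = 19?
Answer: 121*√(9 + √7) ≈ 412.92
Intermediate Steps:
Y = √7 ≈ 2.6458
(K + a)²*√(9 + Y) = (-8 + 19)²*√(9 + √7) = 11²*√(9 + √7) = 121*√(9 + √7)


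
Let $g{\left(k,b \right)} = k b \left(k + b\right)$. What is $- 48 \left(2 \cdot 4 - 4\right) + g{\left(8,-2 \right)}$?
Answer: $-288$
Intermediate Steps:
$g{\left(k,b \right)} = b k \left(b + k\right)$
$- 48 \left(2 \cdot 4 - 4\right) + g{\left(8,-2 \right)} = - 48 \left(2 \cdot 4 - 4\right) - 16 \left(-2 + 8\right) = - 48 \left(8 - 4\right) - 16 \cdot 6 = \left(-48\right) 4 - 96 = -192 - 96 = -288$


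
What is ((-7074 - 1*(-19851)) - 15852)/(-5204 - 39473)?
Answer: 3075/44677 ≈ 0.068827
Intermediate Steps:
((-7074 - 1*(-19851)) - 15852)/(-5204 - 39473) = ((-7074 + 19851) - 15852)/(-44677) = (12777 - 15852)*(-1/44677) = -3075*(-1/44677) = 3075/44677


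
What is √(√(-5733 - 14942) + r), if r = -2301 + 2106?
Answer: √(-195 + 5*I*√827) ≈ 4.8621 + 14.786*I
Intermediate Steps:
r = -195
√(√(-5733 - 14942) + r) = √(√(-5733 - 14942) - 195) = √(√(-20675) - 195) = √(5*I*√827 - 195) = √(-195 + 5*I*√827)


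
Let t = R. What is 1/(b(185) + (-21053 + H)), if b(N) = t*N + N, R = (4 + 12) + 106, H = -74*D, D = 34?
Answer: -1/814 ≈ -0.0012285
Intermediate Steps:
H = -2516 (H = -74*34 = -2516)
R = 122 (R = 16 + 106 = 122)
t = 122
b(N) = 123*N (b(N) = 122*N + N = 123*N)
1/(b(185) + (-21053 + H)) = 1/(123*185 + (-21053 - 2516)) = 1/(22755 - 23569) = 1/(-814) = -1/814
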